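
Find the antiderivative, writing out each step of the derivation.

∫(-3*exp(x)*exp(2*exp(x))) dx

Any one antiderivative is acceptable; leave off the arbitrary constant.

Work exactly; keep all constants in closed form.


Step 1. Substitute u = exp(x), turning ∫(-3*exp(x)*exp(2*exp(x))) dx into ∫(-3*exp(2*u)) du: now ∫(-3*exp(2*u)) du.
Step 2. Evaluate the standard form: now -3*exp(2*u)/2.
Step 3. Substitute back u = exp(x): now -3*exp(2*exp(x))/2.
Answer: -3*exp(2*exp(x))/2.


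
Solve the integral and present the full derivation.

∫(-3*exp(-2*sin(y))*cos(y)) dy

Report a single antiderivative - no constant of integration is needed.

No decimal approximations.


Step 1. Substitute u = sin(y), turning ∫(-3*exp(-2*sin(y))*cos(y)) dy into ∫(-3*exp(-2*u)) du: now ∫(-3*exp(-2*u)) du.
Step 2. Evaluate the standard form: now 3*exp(-2*u)/2.
Step 3. Substitute back u = sin(y): now 3*exp(-2*sin(y))/2.
Answer: 3*exp(-2*sin(y))/2.


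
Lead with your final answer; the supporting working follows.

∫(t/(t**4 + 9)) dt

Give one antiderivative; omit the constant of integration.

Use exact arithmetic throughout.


The answer is atan(t**2/3)/6.
Step 1. Substitute u = t**2, turning ∫(t/(t**4 + 9)) dt into ∫(1/(2*(u**2 + 9))) du: now ∫(1/(2*(u**2 + 9))) du.
Step 2. Evaluate the standard form: now atan(u/3)/6.
Step 3. Substitute back u = t**2: now atan(t**2/3)/6.
Answer: atan(t**2/3)/6.


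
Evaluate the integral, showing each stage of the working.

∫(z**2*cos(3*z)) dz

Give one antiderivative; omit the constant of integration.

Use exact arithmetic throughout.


Step 1. Integrate ∫(z**2*cos(3*z)) dz by parts with u = z**2, dv = (cos(3*z)) dz, so v = sin(3*z)/3: now z**2*sin(3*z)/3 + ∫(-2*z*sin(3*z)/3) dz.
Step 2. Integrate ∫(-2*z*sin(3*z)/3) dz by parts with u = z, dv = (-2*sin(3*z)/3) dz, so v = 2*cos(3*z)/9: now z**2*sin(3*z)/3 + 2*z*cos(3*z)/9 + ∫(-2*cos(3*z)/9) dz.
Step 3. Evaluate the standard form: now z**2*sin(3*z)/3 + 2*z*cos(3*z)/9 - 2*sin(3*z)/27.
Answer: z**2*sin(3*z)/3 + 2*z*cos(3*z)/9 - 2*sin(3*z)/27.


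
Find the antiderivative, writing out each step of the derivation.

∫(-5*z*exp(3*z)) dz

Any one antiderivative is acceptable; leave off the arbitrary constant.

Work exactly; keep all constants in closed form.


Step 1. Integrate ∫(-5*z*exp(3*z)) dz by parts with u = z, dv = (-5*exp(3*z)) dz, so v = -5*exp(3*z)/3: now -5*z*exp(3*z)/3 + ∫(5*exp(3*z)/3) dz.
Step 2. Evaluate the standard form: now -5*z*exp(3*z)/3 + 5*exp(3*z)/9.
Answer: -5*z*exp(3*z)/3 + 5*exp(3*z)/9.


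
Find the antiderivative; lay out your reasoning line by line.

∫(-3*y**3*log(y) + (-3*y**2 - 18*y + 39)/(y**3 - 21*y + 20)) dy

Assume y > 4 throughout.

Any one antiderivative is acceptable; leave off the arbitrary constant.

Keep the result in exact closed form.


Step 1. Rewrite: now ∫(-3*y**3*log(y)) dy + ∫((-3*y**2 - 18*y + 39)/(y**3 - 21*y + 20)) dy.
Step 2. Integrate ∫(-3*y**3*log(y)) dy by parts with u = log(y), dv = (-3*y**3) dy, so v = -3*y**4/4 [assuming y > 0]: now -3*y**4*log(y)/4 + ∫(3*y**3/4) dy + ∫((-3*y**2 - 18*y + 39)/(y**3 - 21*y + 20)) dy.
Step 3. Evaluate the standard form: now -3*y**4*log(y)/4 + 3*y**4/16 + ∫((-3*y**2 - 18*y + 39)/(y**3 - 21*y + 20)) dy.
Step 4. Decompose ∫((-3*y**2 - 18*y + 39)/(y**3 - 21*y + 20)) dy by partial fractions, (-3*y**2 - 18*y + 39)/(y**3 - 21*y + 20) = 1/(y + 5) - 1/(y - 1) - 3/(y - 4): now -3*y**4*log(y)/4 + 3*y**4/16 + ∫(-3/(y - 4)) dy + ∫(-1/(y - 1)) dy + ∫(1/(y + 5)) dy.
Step 5. Evaluate the standard form [assuming y > 4]: now -3*y**4*log(y)/4 + 3*y**4/16 - 3*log(y - 4) + ∫(-1/(y - 1)) dy + ∫(1/(y + 5)) dy.
Step 6. Evaluate the standard form [assuming y > -5]: now -3*y**4*log(y)/4 + 3*y**4/16 - 3*log(y - 4) + log(y + 5) + ∫(-1/(y - 1)) dy.
Step 7. Evaluate the standard form [assuming y > 1]: now -3*y**4*log(y)/4 + 3*y**4/16 - 3*log(y - 4) - log(y - 1) + log(y + 5).
Answer: -3*y**4*log(y)/4 + 3*y**4/16 - 3*log(y - 4) - log(y - 1) + log(y + 5).


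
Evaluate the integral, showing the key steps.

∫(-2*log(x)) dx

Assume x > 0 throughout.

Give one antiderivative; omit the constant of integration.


Step 1. Integrate ∫(-2*log(x)) dx by parts with u = log(x), dv = (-2) dx, so v = -2*x [assuming x > 0]: now -2*x*log(x) + ∫(2) dx.
Step 2. Evaluate the standard form: now -2*x*log(x) + 2*x.
Answer: -2*x*log(x) + 2*x.


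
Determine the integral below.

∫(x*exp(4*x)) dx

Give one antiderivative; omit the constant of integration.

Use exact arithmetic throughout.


Answer: x*exp(4*x)/4 - exp(4*x)/16.


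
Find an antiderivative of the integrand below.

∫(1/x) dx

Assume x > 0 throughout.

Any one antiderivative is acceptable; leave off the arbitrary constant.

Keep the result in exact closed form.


Answer: log(x).


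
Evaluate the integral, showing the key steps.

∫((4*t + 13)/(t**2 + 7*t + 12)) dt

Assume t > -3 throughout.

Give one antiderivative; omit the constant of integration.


Step 1. Decompose ∫((4*t + 13)/(t**2 + 7*t + 12)) dt by partial fractions, (4*t + 13)/(t**2 + 7*t + 12) = 3/(t + 4) + 1/(t + 3): now ∫(1/(t + 3)) dt + ∫(3/(t + 4)) dt.
Step 2. Evaluate the standard form [assuming t > -3]: now log(t + 3) + ∫(3/(t + 4)) dt.
Step 3. Evaluate the standard form [assuming t > -4]: now log(t + 3) + 3*log(t + 4).
Answer: log(t + 3) + 3*log(t + 4).


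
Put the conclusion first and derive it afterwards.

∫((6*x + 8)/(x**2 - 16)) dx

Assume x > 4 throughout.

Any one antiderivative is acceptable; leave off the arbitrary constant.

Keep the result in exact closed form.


The answer is 4*log(x - 4) + 2*log(x + 4).
Step 1. Decompose ∫((6*x + 8)/(x**2 - 16)) dx by partial fractions, (6*x + 8)/(x**2 - 16) = 2/(x + 4) + 4/(x - 4): now ∫(4/(x - 4)) dx + ∫(2/(x + 4)) dx.
Step 2. Evaluate the standard form [assuming x > -4]: now 2*log(x + 4) + ∫(4/(x - 4)) dx.
Step 3. Evaluate the standard form [assuming x > 4]: now 4*log(x - 4) + 2*log(x + 4).
Answer: 4*log(x - 4) + 2*log(x + 4).


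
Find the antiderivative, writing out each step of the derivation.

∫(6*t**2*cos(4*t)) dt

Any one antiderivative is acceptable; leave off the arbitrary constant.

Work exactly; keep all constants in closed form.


Step 1. Integrate ∫(6*t**2*cos(4*t)) dt by parts with u = t**2, dv = (6*cos(4*t)) dt, so v = 3*sin(4*t)/2: now 3*t**2*sin(4*t)/2 + ∫(-3*t*sin(4*t)) dt.
Step 2. Integrate ∫(-3*t*sin(4*t)) dt by parts with u = t, dv = (-3*sin(4*t)) dt, so v = 3*cos(4*t)/4: now 3*t**2*sin(4*t)/2 + 3*t*cos(4*t)/4 + ∫(-3*cos(4*t)/4) dt.
Step 3. Evaluate the standard form: now 3*t**2*sin(4*t)/2 + 3*t*cos(4*t)/4 - 3*sin(4*t)/16.
Answer: 3*t**2*sin(4*t)/2 + 3*t*cos(4*t)/4 - 3*sin(4*t)/16.


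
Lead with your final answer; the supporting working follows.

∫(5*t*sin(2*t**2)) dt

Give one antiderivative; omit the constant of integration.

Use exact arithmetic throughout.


The answer is -5*cos(2*t**2)/4.
Step 1. Substitute u = t**2, turning ∫(5*t*sin(2*t**2)) dt into ∫(5*sin(2*u)/2) du: now ∫(5*sin(2*u)/2) du.
Step 2. Evaluate the standard form: now -5*cos(2*u)/4.
Step 3. Substitute back u = t**2: now -5*cos(2*t**2)/4.
Answer: -5*cos(2*t**2)/4.


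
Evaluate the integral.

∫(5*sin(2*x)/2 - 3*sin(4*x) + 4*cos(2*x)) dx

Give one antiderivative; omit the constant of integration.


Answer: 2*sin(2*x) - 5*cos(2*x)/4 + 3*cos(4*x)/4.


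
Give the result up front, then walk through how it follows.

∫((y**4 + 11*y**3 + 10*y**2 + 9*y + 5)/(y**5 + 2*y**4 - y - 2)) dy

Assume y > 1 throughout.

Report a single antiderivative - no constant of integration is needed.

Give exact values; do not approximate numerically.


The answer is 3*log(y - 1) + log(y + 1) - 3*log(y + 2) + atan(y).
Step 1. Decompose ∫((y**4 + 11*y**3 + 10*y**2 + 9*y + 5)/(y**5 + 2*y**4 - y - 2)) dy by partial fractions, (y**4 + 11*y**3 + 10*y**2 + 9*y + 5)/(y**5 + 2*y**4 - y - 2) = 1/(y**2 + 1) - 3/(y + 2) + 1/(y + 1) + 3/(y - 1): now ∫(3/(y - 1)) dy + ∫(1/(y + 1)) dy + ∫(-3/(y + 2)) dy + ∫(1/(y**2 + 1)) dy.
Step 2. Evaluate the standard form [assuming y > -1]: now log(y + 1) + ∫(3/(y - 1)) dy + ∫(-3/(y + 2)) dy + ∫(1/(y**2 + 1)) dy.
Step 3. Evaluate the standard form [assuming y > 1]: now 3*log(y - 1) + log(y + 1) + ∫(-3/(y + 2)) dy + ∫(1/(y**2 + 1)) dy.
Step 4. Evaluate the standard form [assuming y > -2]: now 3*log(y - 1) + log(y + 1) - 3*log(y + 2) + ∫(1/(y**2 + 1)) dy.
Step 5. Evaluate the standard form: now 3*log(y - 1) + log(y + 1) - 3*log(y + 2) + atan(y).
Answer: 3*log(y - 1) + log(y + 1) - 3*log(y + 2) + atan(y).


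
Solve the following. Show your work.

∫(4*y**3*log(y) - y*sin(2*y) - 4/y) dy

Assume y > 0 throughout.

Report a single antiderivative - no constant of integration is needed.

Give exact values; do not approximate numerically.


Step 1. Rewrite: now ∫(-4/y) dy + ∫(-y*sin(2*y)) dy + ∫(4*y**3*log(y)) dy.
Step 2. Evaluate the standard form [assuming y > 0]: now -4*log(y) + ∫(-y*sin(2*y)) dy + ∫(4*y**3*log(y)) dy.
Step 3. Integrate ∫(-y*sin(2*y)) dy by parts with u = y, dv = (-sin(2*y)) dy, so v = cos(2*y)/2: now y*cos(2*y)/2 - 4*log(y) + ∫(4*y**3*log(y)) dy + ∫(-cos(2*y)/2) dy.
Step 4. Evaluate the standard form: now y*cos(2*y)/2 - 4*log(y) - sin(2*y)/4 + ∫(4*y**3*log(y)) dy.
Step 5. Integrate ∫(4*y**3*log(y)) dy by parts with u = log(y), dv = (4*y**3) dy, so v = y**4 [assuming y > 0]: now y**4*log(y) + y*cos(2*y)/2 - 4*log(y) - sin(2*y)/4 + ∫(-y**3) dy.
Step 6. Evaluate the standard form: now y**4*log(y) - y**4/4 + y*cos(2*y)/2 - 4*log(y) - sin(2*y)/4.
Answer: y**4*log(y) - y**4/4 + y*cos(2*y)/2 - 4*log(y) - sin(2*y)/4.


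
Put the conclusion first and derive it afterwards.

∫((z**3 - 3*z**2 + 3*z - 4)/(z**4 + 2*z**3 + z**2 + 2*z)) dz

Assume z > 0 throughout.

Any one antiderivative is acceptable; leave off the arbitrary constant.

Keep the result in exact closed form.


The answer is -2*log(z) + 3*log(z + 2) + atan(z).
Step 1. Decompose ∫((z**3 - 3*z**2 + 3*z - 4)/(z**4 + 2*z**3 + z**2 + 2*z)) dz by partial fractions, (z**3 - 3*z**2 + 3*z - 4)/(z**4 + 2*z**3 + z**2 + 2*z) = 1/(z**2 + 1) + 3/(z + 2) - 2/z: now ∫(-2/z) dz + ∫(3/(z + 2)) dz + ∫(1/(z**2 + 1)) dz.
Step 2. Evaluate the standard form [assuming z > 0]: now -2*log(z) + ∫(3/(z + 2)) dz + ∫(1/(z**2 + 1)) dz.
Step 3. Evaluate the standard form [assuming z > -2]: now -2*log(z) + 3*log(z + 2) + ∫(1/(z**2 + 1)) dz.
Step 4. Evaluate the standard form: now -2*log(z) + 3*log(z + 2) + atan(z).
Answer: -2*log(z) + 3*log(z + 2) + atan(z).


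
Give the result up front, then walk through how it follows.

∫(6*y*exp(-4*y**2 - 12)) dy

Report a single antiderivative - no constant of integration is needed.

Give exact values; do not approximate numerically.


The answer is -3*exp(-4*y**2 - 12)/4.
Step 1. Substitute u = y**2 + 3, turning ∫(6*y*exp(-4*y**2 - 12)) dy into ∫(3*exp(-4*u)) du: now ∫(3*exp(-4*u)) du.
Step 2. Evaluate the standard form: now -3*exp(-4*u)/4.
Step 3. Substitute back u = y**2 + 3: now -3*exp(-4*y**2 - 12)/4.
Answer: -3*exp(-4*y**2 - 12)/4.


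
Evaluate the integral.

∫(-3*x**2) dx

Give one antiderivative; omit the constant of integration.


Answer: -x**3.


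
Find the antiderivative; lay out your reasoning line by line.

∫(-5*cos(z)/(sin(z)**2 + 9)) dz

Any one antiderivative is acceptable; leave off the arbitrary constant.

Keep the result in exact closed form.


Step 1. Substitute u = sin(z), turning ∫(-5*cos(z)/(sin(z)**2 + 9)) dz into ∫(-5/(u**2 + 9)) du: now ∫(-5/(u**2 + 9)) du.
Step 2. Evaluate the standard form: now -5*atan(u/3)/3.
Step 3. Substitute back u = sin(z): now -5*atan(sin(z)/3)/3.
Answer: -5*atan(sin(z)/3)/3.


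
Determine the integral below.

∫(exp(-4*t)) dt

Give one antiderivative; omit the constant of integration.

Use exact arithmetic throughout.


Answer: -exp(-4*t)/4.


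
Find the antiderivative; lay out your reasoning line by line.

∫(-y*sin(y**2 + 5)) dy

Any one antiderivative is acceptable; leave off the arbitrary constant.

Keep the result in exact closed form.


Step 1. Substitute u = y**2 + 5, turning ∫(-y*sin(y**2 + 5)) dy into ∫(-sin(u)/2) du: now ∫(-sin(u)/2) du.
Step 2. Evaluate the standard form: now cos(u)/2.
Step 3. Substitute back u = y**2 + 5: now cos(y**2 + 5)/2.
Answer: cos(y**2 + 5)/2.


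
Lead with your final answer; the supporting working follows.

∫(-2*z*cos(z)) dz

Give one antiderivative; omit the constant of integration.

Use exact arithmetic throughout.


The answer is -2*z*sin(z) - 2*cos(z).
Step 1. Integrate ∫(-2*z*cos(z)) dz by parts with u = z, dv = (-2*cos(z)) dz, so v = -2*sin(z): now -2*z*sin(z) + ∫(2*sin(z)) dz.
Step 2. Evaluate the standard form: now -2*z*sin(z) - 2*cos(z).
Answer: -2*z*sin(z) - 2*cos(z).


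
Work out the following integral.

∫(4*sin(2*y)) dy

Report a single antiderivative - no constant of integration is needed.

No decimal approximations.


Answer: -2*cos(2*y).


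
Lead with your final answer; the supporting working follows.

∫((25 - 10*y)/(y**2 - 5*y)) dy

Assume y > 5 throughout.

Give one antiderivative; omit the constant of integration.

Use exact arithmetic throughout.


The answer is -5*log(y) - 5*log(y - 5).
Step 1. Decompose ∫((25 - 10*y)/(y**2 - 5*y)) dy by partial fractions, (25 - 10*y)/(y**2 - 5*y) = -5/(y - 5) - 5/y: now ∫(-5/y) dy + ∫(-5/(y - 5)) dy.
Step 2. Evaluate the standard form [assuming y > 5]: now -5*log(y - 5) + ∫(-5/y) dy.
Step 3. Evaluate the standard form [assuming y > 0]: now -5*log(y) - 5*log(y - 5).
Answer: -5*log(y) - 5*log(y - 5).


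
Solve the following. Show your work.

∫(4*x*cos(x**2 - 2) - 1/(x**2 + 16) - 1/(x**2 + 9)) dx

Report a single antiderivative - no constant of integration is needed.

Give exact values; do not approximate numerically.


Step 1. Rewrite: now ∫(4*x*cos(x**2 - 2)) dx + ∫(-1/(x**2 + 9)) dx + ∫(-1/(x**2 + 16)) dx.
Step 2. Substitute u = x**2 - 2, turning ∫(4*x*cos(x**2 - 2)) dx into ∫(2*cos(u)) du: now ∫(-1/(x**2 + 9)) dx + ∫(-1/(x**2 + 16)) dx + ∫(2*cos(u)) du.
Step 3. Evaluate the standard form: now 2*sin(u) + ∫(-1/(x**2 + 9)) dx + ∫(-1/(x**2 + 16)) dx.
Step 4. Substitute back u = x**2 - 2: now 2*sin(x**2 - 2) + ∫(-1/(x**2 + 9)) dx + ∫(-1/(x**2 + 16)) dx.
Step 5. Evaluate the standard form: now 2*sin(x**2 - 2) - atan(x/4)/4 + ∫(-1/(x**2 + 9)) dx.
Step 6. Evaluate the standard form: now 2*sin(x**2 - 2) - atan(x/4)/4 - atan(x/3)/3.
Answer: 2*sin(x**2 - 2) - atan(x/4)/4 - atan(x/3)/3.


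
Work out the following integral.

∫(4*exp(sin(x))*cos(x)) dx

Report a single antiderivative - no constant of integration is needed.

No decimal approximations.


Answer: 4*exp(sin(x)).


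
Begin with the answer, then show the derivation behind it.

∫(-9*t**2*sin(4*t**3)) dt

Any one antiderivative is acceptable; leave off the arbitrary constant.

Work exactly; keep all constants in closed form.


The answer is 3*cos(4*t**3)/4.
Step 1. Substitute u = t**3, turning ∫(-9*t**2*sin(4*t**3)) dt into ∫(-3*sin(4*u)) du: now ∫(-3*sin(4*u)) du.
Step 2. Evaluate the standard form: now 3*cos(4*u)/4.
Step 3. Substitute back u = t**3: now 3*cos(4*t**3)/4.
Answer: 3*cos(4*t**3)/4.


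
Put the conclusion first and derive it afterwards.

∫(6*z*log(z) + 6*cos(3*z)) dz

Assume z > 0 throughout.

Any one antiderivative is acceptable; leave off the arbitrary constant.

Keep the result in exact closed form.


The answer is 3*z**2*log(z) - 3*z**2/2 + 2*sin(3*z).
Step 1. Rewrite: now ∫(6*z*log(z)) dz + ∫(6*cos(3*z)) dz.
Step 2. Integrate ∫(6*z*log(z)) dz by parts with u = log(z), dv = (6*z) dz, so v = 3*z**2 [assuming z > 0]: now 3*z**2*log(z) + ∫(-3*z) dz + ∫(6*cos(3*z)) dz.
Step 3. Evaluate the standard form: now 3*z**2*log(z) - 3*z**2/2 + ∫(6*cos(3*z)) dz.
Step 4. Evaluate the standard form: now 3*z**2*log(z) - 3*z**2/2 + 2*sin(3*z).
Answer: 3*z**2*log(z) - 3*z**2/2 + 2*sin(3*z).


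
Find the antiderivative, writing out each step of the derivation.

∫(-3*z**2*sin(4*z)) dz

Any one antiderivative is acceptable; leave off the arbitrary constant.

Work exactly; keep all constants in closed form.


Step 1. Integrate ∫(-3*z**2*sin(4*z)) dz by parts with u = z**2, dv = (-3*sin(4*z)) dz, so v = 3*cos(4*z)/4: now 3*z**2*cos(4*z)/4 + ∫(-3*z*cos(4*z)/2) dz.
Step 2. Integrate ∫(-3*z*cos(4*z)/2) dz by parts with u = z, dv = (-3*cos(4*z)/2) dz, so v = -3*sin(4*z)/8: now 3*z**2*cos(4*z)/4 - 3*z*sin(4*z)/8 + ∫(3*sin(4*z)/8) dz.
Step 3. Evaluate the standard form: now 3*z**2*cos(4*z)/4 - 3*z*sin(4*z)/8 - 3*cos(4*z)/32.
Answer: 3*z**2*cos(4*z)/4 - 3*z*sin(4*z)/8 - 3*cos(4*z)/32.


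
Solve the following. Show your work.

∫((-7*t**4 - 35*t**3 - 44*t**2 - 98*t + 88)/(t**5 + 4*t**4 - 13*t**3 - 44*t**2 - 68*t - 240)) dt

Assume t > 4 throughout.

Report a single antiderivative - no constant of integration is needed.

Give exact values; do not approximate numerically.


Step 1. Decompose ∫((-7*t**4 - 35*t**3 - 44*t**2 - 98*t + 88)/(t**5 + 4*t**4 - 13*t**3 - 44*t**2 - 68*t - 240)) dt by partial fractions, (-7*t**4 - 35*t**3 - 44*t**2 - 98*t + 88)/(t**5 + 4*t**4 - 13*t**3 - 44*t**2 - 68*t - 240) = -2/(t**2 + 4) - 1/(t + 5) - 2/(t + 3) - 4/(t - 4): now ∫(-4/(t - 4)) dt + ∫(-2/(t + 3)) dt + ∫(-1/(t + 5)) dt + ∫(-2/(t**2 + 4)) dt.
Step 2. Evaluate the standard form [assuming t > 4]: now -4*log(t - 4) + ∫(-2/(t + 3)) dt + ∫(-1/(t + 5)) dt + ∫(-2/(t**2 + 4)) dt.
Step 3. Evaluate the standard form [assuming t > -3]: now -4*log(t - 4) - 2*log(t + 3) + ∫(-1/(t + 5)) dt + ∫(-2/(t**2 + 4)) dt.
Step 4. Evaluate the standard form [assuming t > -5]: now -4*log(t - 4) - 2*log(t + 3) - log(t + 5) + ∫(-2/(t**2 + 4)) dt.
Step 5. Evaluate the standard form: now -4*log(t - 4) - 2*log(t + 3) - log(t + 5) - atan(t/2).
Answer: -4*log(t - 4) - 2*log(t + 3) - log(t + 5) - atan(t/2).


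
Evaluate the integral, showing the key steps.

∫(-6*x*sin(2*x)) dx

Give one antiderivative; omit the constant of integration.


Step 1. Integrate ∫(-6*x*sin(2*x)) dx by parts with u = x, dv = (-6*sin(2*x)) dx, so v = 3*cos(2*x): now 3*x*cos(2*x) + ∫(-3*cos(2*x)) dx.
Step 2. Evaluate the standard form: now 3*x*cos(2*x) - 3*sin(2*x)/2.
Answer: 3*x*cos(2*x) - 3*sin(2*x)/2.


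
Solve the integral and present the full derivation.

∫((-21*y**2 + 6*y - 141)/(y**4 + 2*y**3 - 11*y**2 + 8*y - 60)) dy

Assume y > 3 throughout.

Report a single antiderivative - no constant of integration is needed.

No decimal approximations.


Step 1. Decompose ∫((-21*y**2 + 6*y - 141)/(y**4 + 2*y**3 - 11*y**2 + 8*y - 60)) dy by partial fractions, (-21*y**2 + 6*y - 141)/(y**4 + 2*y**3 - 11*y**2 + 8*y - 60) = 3/(y**2 + 4) + 3/(y + 5) - 3/(y - 3): now ∫(-3/(y - 3)) dy + ∫(3/(y + 5)) dy + ∫(3/(y**2 + 4)) dy.
Step 2. Evaluate the standard form [assuming y > 3]: now -3*log(y - 3) + ∫(3/(y + 5)) dy + ∫(3/(y**2 + 4)) dy.
Step 3. Evaluate the standard form [assuming y > -5]: now -3*log(y - 3) + 3*log(y + 5) + ∫(3/(y**2 + 4)) dy.
Step 4. Evaluate the standard form: now -3*log(y - 3) + 3*log(y + 5) + 3*atan(y/2)/2.
Answer: -3*log(y - 3) + 3*log(y + 5) + 3*atan(y/2)/2.


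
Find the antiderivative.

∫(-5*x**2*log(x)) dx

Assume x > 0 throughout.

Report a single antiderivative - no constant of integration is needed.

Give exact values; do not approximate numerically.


Answer: -5*x**3*log(x)/3 + 5*x**3/9.


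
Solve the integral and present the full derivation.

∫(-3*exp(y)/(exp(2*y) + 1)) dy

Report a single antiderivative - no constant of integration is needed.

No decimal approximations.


Step 1. Substitute u = exp(y), turning ∫(-3*exp(y)/(exp(2*y) + 1)) dy into ∫(-3/(u**2 + 1)) du: now ∫(-3/(u**2 + 1)) du.
Step 2. Evaluate the standard form: now -3*atan(u).
Step 3. Substitute back u = exp(y): now -3*atan(exp(y)).
Answer: -3*atan(exp(y)).


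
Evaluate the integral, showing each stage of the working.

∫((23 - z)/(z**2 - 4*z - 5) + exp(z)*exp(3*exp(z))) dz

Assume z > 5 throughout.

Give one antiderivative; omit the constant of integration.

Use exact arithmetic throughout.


Step 1. Rewrite: now ∫((23 - z)/(z**2 - 4*z - 5)) dz + ∫(exp(z)*exp(3*exp(z))) dz.
Step 2. Decompose ∫((23 - z)/(z**2 - 4*z - 5)) dz by partial fractions, (23 - z)/(z**2 - 4*z - 5) = -4/(z + 1) + 3/(z - 5): now ∫(exp(z)*exp(3*exp(z))) dz + ∫(3/(z - 5)) dz + ∫(-4/(z + 1)) dz.
Step 3. Evaluate the standard form [assuming z > -1]: now -4*log(z + 1) + ∫(exp(z)*exp(3*exp(z))) dz + ∫(3/(z - 5)) dz.
Step 4. Evaluate the standard form [assuming z > 5]: now 3*log(z - 5) - 4*log(z + 1) + ∫(exp(z)*exp(3*exp(z))) dz.
Step 5. Substitute u = exp(z), turning ∫(exp(z)*exp(3*exp(z))) dz into ∫(exp(3*u)) du: now 3*log(z - 5) - 4*log(z + 1) + ∫(exp(3*u)) du.
Step 6. Evaluate the standard form: now exp(3*u)/3 + 3*log(z - 5) - 4*log(z + 1).
Step 7. Substitute back u = exp(z): now exp(3*exp(z))/3 + 3*log(z - 5) - 4*log(z + 1).
Answer: exp(3*exp(z))/3 + 3*log(z - 5) - 4*log(z + 1).


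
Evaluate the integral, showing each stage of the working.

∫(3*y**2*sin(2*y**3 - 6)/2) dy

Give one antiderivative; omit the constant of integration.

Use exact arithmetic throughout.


Step 1. Substitute u = y**3 - 3, turning ∫(3*y**2*sin(2*y**3 - 6)/2) dy into ∫(sin(2*u)/2) du: now ∫(sin(2*u)/2) du.
Step 2. Evaluate the standard form: now -cos(2*u)/4.
Step 3. Substitute back u = y**3 - 3: now -cos(2*y**3 - 6)/4.
Answer: -cos(2*y**3 - 6)/4.


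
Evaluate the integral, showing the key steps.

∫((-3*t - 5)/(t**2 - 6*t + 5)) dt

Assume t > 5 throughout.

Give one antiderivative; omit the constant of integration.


Step 1. Decompose ∫((-3*t - 5)/(t**2 - 6*t + 5)) dt by partial fractions, (-3*t - 5)/(t**2 - 6*t + 5) = 2/(t - 1) - 5/(t - 5): now ∫(-5/(t - 5)) dt + ∫(2/(t - 1)) dt.
Step 2. Evaluate the standard form [assuming t > 1]: now 2*log(t - 1) + ∫(-5/(t - 5)) dt.
Step 3. Evaluate the standard form [assuming t > 5]: now -5*log(t - 5) + 2*log(t - 1).
Answer: -5*log(t - 5) + 2*log(t - 1).


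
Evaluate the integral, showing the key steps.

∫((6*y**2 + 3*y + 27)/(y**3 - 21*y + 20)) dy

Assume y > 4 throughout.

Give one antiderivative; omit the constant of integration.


Step 1. Decompose ∫((6*y**2 + 3*y + 27)/(y**3 - 21*y + 20)) dy by partial fractions, (6*y**2 + 3*y + 27)/(y**3 - 21*y + 20) = 3/(y + 5) - 2/(y - 1) + 5/(y - 4): now ∫(5/(y - 4)) dy + ∫(-2/(y - 1)) dy + ∫(3/(y + 5)) dy.
Step 2. Evaluate the standard form [assuming y > -5]: now 3*log(y + 5) + ∫(5/(y - 4)) dy + ∫(-2/(y - 1)) dy.
Step 3. Evaluate the standard form [assuming y > 1]: now -2*log(y - 1) + 3*log(y + 5) + ∫(5/(y - 4)) dy.
Step 4. Evaluate the standard form [assuming y > 4]: now 5*log(y - 4) - 2*log(y - 1) + 3*log(y + 5).
Answer: 5*log(y - 4) - 2*log(y - 1) + 3*log(y + 5).


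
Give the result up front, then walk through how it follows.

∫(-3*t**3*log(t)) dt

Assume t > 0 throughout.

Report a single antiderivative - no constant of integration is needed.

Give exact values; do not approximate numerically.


The answer is -3*t**4*log(t)/4 + 3*t**4/16.
Step 1. Integrate ∫(-3*t**3*log(t)) dt by parts with u = log(t), dv = (-3*t**3) dt, so v = -3*t**4/4 [assuming t > 0]: now -3*t**4*log(t)/4 + ∫(3*t**3/4) dt.
Step 2. Evaluate the standard form: now -3*t**4*log(t)/4 + 3*t**4/16.
Answer: -3*t**4*log(t)/4 + 3*t**4/16.


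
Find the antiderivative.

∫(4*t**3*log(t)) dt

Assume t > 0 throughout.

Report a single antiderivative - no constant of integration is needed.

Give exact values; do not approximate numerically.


Answer: t**4*log(t) - t**4/4.


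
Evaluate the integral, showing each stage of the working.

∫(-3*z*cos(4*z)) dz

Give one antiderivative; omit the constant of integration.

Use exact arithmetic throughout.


Step 1. Integrate ∫(-3*z*cos(4*z)) dz by parts with u = z, dv = (-3*cos(4*z)) dz, so v = -3*sin(4*z)/4: now -3*z*sin(4*z)/4 + ∫(3*sin(4*z)/4) dz.
Step 2. Evaluate the standard form: now -3*z*sin(4*z)/4 - 3*cos(4*z)/16.
Answer: -3*z*sin(4*z)/4 - 3*cos(4*z)/16.


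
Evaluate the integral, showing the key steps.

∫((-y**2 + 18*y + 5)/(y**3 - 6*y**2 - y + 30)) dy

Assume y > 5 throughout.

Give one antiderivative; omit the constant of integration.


Step 1. Decompose ∫((-y**2 + 18*y + 5)/(y**3 - 6*y**2 - y + 30)) dy by partial fractions, (-y**2 + 18*y + 5)/(y**3 - 6*y**2 - y + 30) = -1/(y + 2) - 5/(y - 3) + 5/(y - 5): now ∫(5/(y - 5)) dy + ∫(-5/(y - 3)) dy + ∫(-1/(y + 2)) dy.
Step 2. Evaluate the standard form [assuming y > 3]: now -5*log(y - 3) + ∫(5/(y - 5)) dy + ∫(-1/(y + 2)) dy.
Step 3. Evaluate the standard form [assuming y > -2]: now -5*log(y - 3) - log(y + 2) + ∫(5/(y - 5)) dy.
Step 4. Evaluate the standard form [assuming y > 5]: now 5*log(y - 5) - 5*log(y - 3) - log(y + 2).
Answer: 5*log(y - 5) - 5*log(y - 3) - log(y + 2).


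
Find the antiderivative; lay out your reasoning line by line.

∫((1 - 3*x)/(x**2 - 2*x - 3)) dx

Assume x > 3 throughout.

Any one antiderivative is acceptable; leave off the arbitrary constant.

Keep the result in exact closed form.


Step 1. Decompose ∫((1 - 3*x)/(x**2 - 2*x - 3)) dx by partial fractions, (1 - 3*x)/(x**2 - 2*x - 3) = -1/(x + 1) - 2/(x - 3): now ∫(-2/(x - 3)) dx + ∫(-1/(x + 1)) dx.
Step 2. Evaluate the standard form [assuming x > 3]: now -2*log(x - 3) + ∫(-1/(x + 1)) dx.
Step 3. Evaluate the standard form [assuming x > -1]: now -2*log(x - 3) - log(x + 1).
Answer: -2*log(x - 3) - log(x + 1).


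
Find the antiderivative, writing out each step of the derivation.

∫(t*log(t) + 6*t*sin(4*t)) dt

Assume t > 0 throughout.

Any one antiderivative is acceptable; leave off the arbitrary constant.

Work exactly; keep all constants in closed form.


Step 1. Rewrite: now ∫(t*log(t)) dt + ∫(6*t*sin(4*t)) dt.
Step 2. Integrate ∫(t*log(t)) dt by parts with u = log(t), dv = (t) dt, so v = t**2/2 [assuming t > 0]: now t**2*log(t)/2 + ∫(-t/2) dt + ∫(6*t*sin(4*t)) dt.
Step 3. Evaluate the standard form: now t**2*log(t)/2 - t**2/4 + ∫(6*t*sin(4*t)) dt.
Step 4. Integrate ∫(6*t*sin(4*t)) dt by parts with u = t, dv = (6*sin(4*t)) dt, so v = -3*cos(4*t)/2: now t**2*log(t)/2 - t**2/4 - 3*t*cos(4*t)/2 + ∫(3*cos(4*t)/2) dt.
Step 5. Evaluate the standard form: now t**2*log(t)/2 - t**2/4 - 3*t*cos(4*t)/2 + 3*sin(4*t)/8.
Answer: t**2*log(t)/2 - t**2/4 - 3*t*cos(4*t)/2 + 3*sin(4*t)/8.


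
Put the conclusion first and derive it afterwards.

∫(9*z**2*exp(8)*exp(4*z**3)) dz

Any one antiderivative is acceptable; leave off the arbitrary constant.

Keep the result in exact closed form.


The answer is 3*exp(4*z**3 + 8)/4.
Step 1. Substitute u = z**3 + 2, turning ∫(9*z**2*exp(8)*exp(4*z**3)) dz into ∫(3*exp(4*u)) du: now ∫(3*exp(4*u)) du.
Step 2. Evaluate the standard form: now 3*exp(4*u)/4.
Step 3. Substitute back u = z**3 + 2: now 3*exp(4*z**3 + 8)/4.
Answer: 3*exp(4*z**3 + 8)/4.


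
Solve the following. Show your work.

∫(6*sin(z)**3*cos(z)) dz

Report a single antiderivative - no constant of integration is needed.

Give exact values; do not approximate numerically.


Step 1. Substitute u = sin(z), turning ∫(6*sin(z)**3*cos(z)) dz into ∫(6*u**3) du: now ∫(6*u**3) du.
Step 2. Evaluate the standard form: now 3*u**4/2.
Step 3. Substitute back u = sin(z): now 3*sin(z)**4/2.
Answer: 3*sin(z)**4/2.


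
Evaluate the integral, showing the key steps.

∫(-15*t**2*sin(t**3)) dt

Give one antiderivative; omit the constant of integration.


Step 1. Substitute u = t**3, turning ∫(-15*t**2*sin(t**3)) dt into ∫(-5*sin(u)) du: now ∫(-5*sin(u)) du.
Step 2. Evaluate the standard form: now 5*cos(u).
Step 3. Substitute back u = t**3: now 5*cos(t**3).
Answer: 5*cos(t**3).


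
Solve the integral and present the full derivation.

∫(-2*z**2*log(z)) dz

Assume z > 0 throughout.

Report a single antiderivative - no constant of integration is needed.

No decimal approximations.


Step 1. Integrate ∫(-2*z**2*log(z)) dz by parts with u = log(z), dv = (-2*z**2) dz, so v = -2*z**3/3 [assuming z > 0]: now -2*z**3*log(z)/3 + ∫(2*z**2/3) dz.
Step 2. Evaluate the standard form: now -2*z**3*log(z)/3 + 2*z**3/9.
Answer: -2*z**3*log(z)/3 + 2*z**3/9.


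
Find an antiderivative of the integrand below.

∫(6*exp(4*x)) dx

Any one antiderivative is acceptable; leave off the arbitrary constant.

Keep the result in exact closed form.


Answer: 3*exp(4*x)/2.


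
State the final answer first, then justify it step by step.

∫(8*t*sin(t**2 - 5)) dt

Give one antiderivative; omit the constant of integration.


The answer is -4*cos(t**2 - 5).
Step 1. Substitute u = t**2 - 5, turning ∫(8*t*sin(t**2 - 5)) dt into ∫(4*sin(u)) du: now ∫(4*sin(u)) du.
Step 2. Evaluate the standard form: now -4*cos(u).
Step 3. Substitute back u = t**2 - 5: now -4*cos(t**2 - 5).
Answer: -4*cos(t**2 - 5).


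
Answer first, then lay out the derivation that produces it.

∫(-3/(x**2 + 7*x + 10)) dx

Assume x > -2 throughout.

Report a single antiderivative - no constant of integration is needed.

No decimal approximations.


The answer is -log(x + 2) + log(x + 5).
Step 1. Decompose ∫(-3/(x**2 + 7*x + 10)) dx by partial fractions, -3/(x**2 + 7*x + 10) = 1/(x + 5) - 1/(x + 2): now ∫(-1/(x + 2)) dx + ∫(1/(x + 5)) dx.
Step 2. Evaluate the standard form [assuming x > -2]: now -log(x + 2) + ∫(1/(x + 5)) dx.
Step 3. Evaluate the standard form [assuming x > -5]: now -log(x + 2) + log(x + 5).
Answer: -log(x + 2) + log(x + 5).


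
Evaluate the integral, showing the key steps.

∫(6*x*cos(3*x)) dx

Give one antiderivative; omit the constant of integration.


Step 1. Integrate ∫(6*x*cos(3*x)) dx by parts with u = x, dv = (6*cos(3*x)) dx, so v = 2*sin(3*x): now 2*x*sin(3*x) + ∫(-2*sin(3*x)) dx.
Step 2. Evaluate the standard form: now 2*x*sin(3*x) + 2*cos(3*x)/3.
Answer: 2*x*sin(3*x) + 2*cos(3*x)/3.


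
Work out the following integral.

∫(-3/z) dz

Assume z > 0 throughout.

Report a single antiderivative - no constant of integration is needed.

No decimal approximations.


Answer: -3*log(z).


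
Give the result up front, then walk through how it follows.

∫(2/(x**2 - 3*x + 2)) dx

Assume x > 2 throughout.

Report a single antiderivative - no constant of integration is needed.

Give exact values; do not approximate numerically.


The answer is 2*log(x - 2) - 2*log(x - 1).
Step 1. Decompose ∫(2/(x**2 - 3*x + 2)) dx by partial fractions, 2/(x**2 - 3*x + 2) = -2/(x - 1) + 2/(x - 2): now ∫(2/(x - 2)) dx + ∫(-2/(x - 1)) dx.
Step 2. Evaluate the standard form [assuming x > 1]: now -2*log(x - 1) + ∫(2/(x - 2)) dx.
Step 3. Evaluate the standard form [assuming x > 2]: now 2*log(x - 2) - 2*log(x - 1).
Answer: 2*log(x - 2) - 2*log(x - 1).


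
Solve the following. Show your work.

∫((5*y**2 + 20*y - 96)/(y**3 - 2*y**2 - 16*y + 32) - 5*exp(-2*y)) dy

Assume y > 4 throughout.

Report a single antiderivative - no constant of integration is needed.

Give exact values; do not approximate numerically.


Step 1. Rewrite: now ∫((5*y**2 + 20*y - 96)/(y**3 - 2*y**2 - 16*y + 32)) dy + ∫(-5*exp(-2*y)) dy.
Step 2. Evaluate the standard form: now ∫((5*y**2 + 20*y - 96)/(y**3 - 2*y**2 - 16*y + 32)) dy + 5*exp(-2*y)/2.
Step 3. Decompose ∫((5*y**2 + 20*y - 96)/(y**3 - 2*y**2 - 16*y + 32)) dy by partial fractions, (5*y**2 + 20*y - 96)/(y**3 - 2*y**2 - 16*y + 32) = -2/(y + 4) + 3/(y - 2) + 4/(y - 4): now ∫(4/(y - 4)) dy + ∫(3/(y - 2)) dy + ∫(-2/(y + 4)) dy + 5*exp(-2*y)/2.
Step 4. Evaluate the standard form [assuming y > 4]: now 4*log(y - 4) + ∫(3/(y - 2)) dy + ∫(-2/(y + 4)) dy + 5*exp(-2*y)/2.
Step 5. Evaluate the standard form [assuming y > -4]: now 4*log(y - 4) - 2*log(y + 4) + ∫(3/(y - 2)) dy + 5*exp(-2*y)/2.
Step 6. Evaluate the standard form [assuming y > 2]: now 4*log(y - 4) + 3*log(y - 2) - 2*log(y + 4) + 5*exp(-2*y)/2.
Answer: 4*log(y - 4) + 3*log(y - 2) - 2*log(y + 4) + 5*exp(-2*y)/2.


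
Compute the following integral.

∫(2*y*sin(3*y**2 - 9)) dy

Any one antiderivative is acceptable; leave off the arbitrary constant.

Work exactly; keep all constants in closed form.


Answer: -cos(3*y**2 - 9)/3.


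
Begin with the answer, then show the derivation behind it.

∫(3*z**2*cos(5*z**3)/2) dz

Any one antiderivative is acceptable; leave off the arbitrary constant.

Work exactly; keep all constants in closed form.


The answer is sin(5*z**3)/10.
Step 1. Substitute u = z**3, turning ∫(3*z**2*cos(5*z**3)/2) dz into ∫(cos(5*u)/2) du: now ∫(cos(5*u)/2) du.
Step 2. Evaluate the standard form: now sin(5*u)/10.
Step 3. Substitute back u = z**3: now sin(5*z**3)/10.
Answer: sin(5*z**3)/10.


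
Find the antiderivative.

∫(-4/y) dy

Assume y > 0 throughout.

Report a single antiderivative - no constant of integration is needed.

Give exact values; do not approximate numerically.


Answer: -4*log(y).


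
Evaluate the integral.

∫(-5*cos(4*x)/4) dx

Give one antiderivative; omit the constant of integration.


Answer: -5*sin(4*x)/16.


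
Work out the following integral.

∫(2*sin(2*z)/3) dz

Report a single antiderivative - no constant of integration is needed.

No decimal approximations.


Answer: -cos(2*z)/3.


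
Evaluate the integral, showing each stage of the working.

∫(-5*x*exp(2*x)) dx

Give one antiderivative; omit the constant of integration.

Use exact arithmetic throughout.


Step 1. Integrate ∫(-5*x*exp(2*x)) dx by parts with u = x, dv = (-5*exp(2*x)) dx, so v = -5*exp(2*x)/2: now -5*x*exp(2*x)/2 + ∫(5*exp(2*x)/2) dx.
Step 2. Evaluate the standard form: now -5*x*exp(2*x)/2 + 5*exp(2*x)/4.
Answer: -5*x*exp(2*x)/2 + 5*exp(2*x)/4.


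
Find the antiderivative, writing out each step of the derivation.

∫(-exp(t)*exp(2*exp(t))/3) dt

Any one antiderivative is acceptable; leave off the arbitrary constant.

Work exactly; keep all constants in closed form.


Step 1. Substitute u = exp(t), turning ∫(-exp(t)*exp(2*exp(t))/3) dt into ∫(-exp(2*u)/3) du: now ∫(-exp(2*u)/3) du.
Step 2. Evaluate the standard form: now -exp(2*u)/6.
Step 3. Substitute back u = exp(t): now -exp(2*exp(t))/6.
Answer: -exp(2*exp(t))/6.


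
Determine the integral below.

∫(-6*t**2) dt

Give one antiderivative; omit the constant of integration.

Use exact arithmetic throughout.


Answer: -2*t**3.


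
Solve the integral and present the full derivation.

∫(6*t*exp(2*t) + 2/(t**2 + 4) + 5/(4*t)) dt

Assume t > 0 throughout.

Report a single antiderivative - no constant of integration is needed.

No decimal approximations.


Step 1. Rewrite: now ∫(5/(4*t)) dt + ∫(6*t*exp(2*t)) dt + ∫(2/(t**2 + 4)) dt.
Step 2. Evaluate the standard form [assuming t > 0]: now 5*log(t)/4 + ∫(6*t*exp(2*t)) dt + ∫(2/(t**2 + 4)) dt.
Step 3. Evaluate the standard form: now 5*log(t)/4 + atan(t/2) + ∫(6*t*exp(2*t)) dt.
Step 4. Integrate ∫(6*t*exp(2*t)) dt by parts with u = t, dv = (6*exp(2*t)) dt, so v = 3*exp(2*t): now 3*t*exp(2*t) + 5*log(t)/4 + atan(t/2) + ∫(-3*exp(2*t)) dt.
Step 5. Evaluate the standard form: now 3*t*exp(2*t) - 3*exp(2*t)/2 + 5*log(t)/4 + atan(t/2).
Answer: 3*t*exp(2*t) - 3*exp(2*t)/2 + 5*log(t)/4 + atan(t/2).


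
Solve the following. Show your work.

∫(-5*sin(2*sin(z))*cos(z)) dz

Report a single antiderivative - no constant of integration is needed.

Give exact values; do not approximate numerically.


Step 1. Substitute u = sin(z), turning ∫(-5*sin(2*sin(z))*cos(z)) dz into ∫(-5*sin(2*u)) du: now ∫(-5*sin(2*u)) du.
Step 2. Evaluate the standard form: now 5*cos(2*u)/2.
Step 3. Substitute back u = sin(z): now 5*cos(2*sin(z))/2.
Answer: 5*cos(2*sin(z))/2.


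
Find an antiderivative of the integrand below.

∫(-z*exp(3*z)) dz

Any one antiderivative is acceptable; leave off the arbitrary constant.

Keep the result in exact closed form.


Answer: -z*exp(3*z)/3 + exp(3*z)/9.


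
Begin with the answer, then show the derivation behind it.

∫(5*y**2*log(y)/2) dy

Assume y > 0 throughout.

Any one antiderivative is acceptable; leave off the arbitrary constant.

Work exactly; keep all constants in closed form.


The answer is 5*y**3*log(y)/6 - 5*y**3/18.
Step 1. Integrate ∫(5*y**2*log(y)/2) dy by parts with u = log(y), dv = (5*y**2/2) dy, so v = 5*y**3/6 [assuming y > 0]: now 5*y**3*log(y)/6 + ∫(-5*y**2/6) dy.
Step 2. Evaluate the standard form: now 5*y**3*log(y)/6 - 5*y**3/18.
Answer: 5*y**3*log(y)/6 - 5*y**3/18.


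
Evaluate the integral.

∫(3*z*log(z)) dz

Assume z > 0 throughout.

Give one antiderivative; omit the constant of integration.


Answer: 3*z**2*log(z)/2 - 3*z**2/4.


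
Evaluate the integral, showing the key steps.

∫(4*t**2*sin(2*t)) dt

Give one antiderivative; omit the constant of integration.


Step 1. Integrate ∫(4*t**2*sin(2*t)) dt by parts with u = t**2, dv = (4*sin(2*t)) dt, so v = -2*cos(2*t): now -2*t**2*cos(2*t) + ∫(4*t*cos(2*t)) dt.
Step 2. Integrate ∫(4*t*cos(2*t)) dt by parts with u = t, dv = (4*cos(2*t)) dt, so v = 2*sin(2*t): now -2*t**2*cos(2*t) + 2*t*sin(2*t) + ∫(-2*sin(2*t)) dt.
Step 3. Evaluate the standard form: now -2*t**2*cos(2*t) + 2*t*sin(2*t) + cos(2*t).
Answer: -2*t**2*cos(2*t) + 2*t*sin(2*t) + cos(2*t).


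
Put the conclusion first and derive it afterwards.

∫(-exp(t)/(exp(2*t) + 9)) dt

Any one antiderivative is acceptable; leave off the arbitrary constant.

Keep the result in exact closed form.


The answer is -atan(exp(t)/3)/3.
Step 1. Substitute u = exp(t), turning ∫(-exp(t)/(exp(2*t) + 9)) dt into ∫(-1/(u**2 + 9)) du: now ∫(-1/(u**2 + 9)) du.
Step 2. Evaluate the standard form: now -atan(u/3)/3.
Step 3. Substitute back u = exp(t): now -atan(exp(t)/3)/3.
Answer: -atan(exp(t)/3)/3.


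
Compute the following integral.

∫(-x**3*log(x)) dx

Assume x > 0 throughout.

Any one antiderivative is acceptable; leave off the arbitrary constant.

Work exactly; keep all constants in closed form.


Answer: -x**4*log(x)/4 + x**4/16.


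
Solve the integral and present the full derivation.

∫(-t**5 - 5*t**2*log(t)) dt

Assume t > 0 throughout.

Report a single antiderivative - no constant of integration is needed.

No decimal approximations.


Step 1. Rewrite: now ∫(-t**5) dt + ∫(-5*t**2*log(t)) dt.
Step 2. Evaluate the standard form: now -t**6/6 + ∫(-5*t**2*log(t)) dt.
Step 3. Integrate ∫(-5*t**2*log(t)) dt by parts with u = log(t), dv = (-5*t**2) dt, so v = -5*t**3/3 [assuming t > 0]: now -t**6/6 - 5*t**3*log(t)/3 + ∫(5*t**2/3) dt.
Step 4. Evaluate the standard form: now -t**6/6 - 5*t**3*log(t)/3 + 5*t**3/9.
Answer: -t**6/6 - 5*t**3*log(t)/3 + 5*t**3/9.


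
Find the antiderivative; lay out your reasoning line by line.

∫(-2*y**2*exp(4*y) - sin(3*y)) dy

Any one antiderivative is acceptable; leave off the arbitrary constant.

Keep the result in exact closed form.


Step 1. Rewrite: now ∫(-2*y**2*exp(4*y)) dy + ∫(-sin(3*y)) dy.
Step 2. Integrate ∫(-2*y**2*exp(4*y)) dy by parts with u = y**2, dv = (-2*exp(4*y)) dy, so v = -exp(4*y)/2: now -y**2*exp(4*y)/2 + ∫(y*exp(4*y)) dy + ∫(-sin(3*y)) dy.
Step 3. Integrate ∫(y*exp(4*y)) dy by parts with u = y, dv = (exp(4*y)) dy, so v = exp(4*y)/4: now -y**2*exp(4*y)/2 + y*exp(4*y)/4 + ∫(-exp(4*y)/4) dy + ∫(-sin(3*y)) dy.
Step 4. Evaluate the standard form: now -y**2*exp(4*y)/2 + y*exp(4*y)/4 - exp(4*y)/16 + ∫(-sin(3*y)) dy.
Step 5. Evaluate the standard form: now -y**2*exp(4*y)/2 + y*exp(4*y)/4 - exp(4*y)/16 + cos(3*y)/3.
Answer: -y**2*exp(4*y)/2 + y*exp(4*y)/4 - exp(4*y)/16 + cos(3*y)/3.


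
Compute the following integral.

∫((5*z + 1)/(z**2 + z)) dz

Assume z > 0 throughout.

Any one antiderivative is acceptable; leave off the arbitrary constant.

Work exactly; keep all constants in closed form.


Answer: log(z) + 4*log(z + 1).


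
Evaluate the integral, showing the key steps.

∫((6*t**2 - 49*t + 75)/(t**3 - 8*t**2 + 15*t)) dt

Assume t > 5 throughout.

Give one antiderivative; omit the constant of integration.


Step 1. Decompose ∫((6*t**2 - 49*t + 75)/(t**3 - 8*t**2 + 15*t)) dt by partial fractions, (6*t**2 - 49*t + 75)/(t**3 - 8*t**2 + 15*t) = 3/(t - 3) - 2/(t - 5) + 5/t: now ∫(5/t) dt + ∫(-2/(t - 5)) dt + ∫(3/(t - 3)) dt.
Step 2. Evaluate the standard form [assuming t > 0]: now 5*log(t) + ∫(-2/(t - 5)) dt + ∫(3/(t - 3)) dt.
Step 3. Evaluate the standard form [assuming t > 3]: now 5*log(t) + 3*log(t - 3) + ∫(-2/(t - 5)) dt.
Step 4. Evaluate the standard form [assuming t > 5]: now 5*log(t) - 2*log(t - 5) + 3*log(t - 3).
Answer: 5*log(t) - 2*log(t - 5) + 3*log(t - 3).
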